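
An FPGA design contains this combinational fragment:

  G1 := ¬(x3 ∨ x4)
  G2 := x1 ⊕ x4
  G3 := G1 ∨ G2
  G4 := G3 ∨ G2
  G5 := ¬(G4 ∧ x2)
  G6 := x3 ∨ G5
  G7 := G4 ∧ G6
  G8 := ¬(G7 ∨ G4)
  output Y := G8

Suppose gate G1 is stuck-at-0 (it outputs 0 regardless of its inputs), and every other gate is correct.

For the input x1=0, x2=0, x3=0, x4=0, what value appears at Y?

Propagate with G1 forced: G1=0 [stuck-at-0], G2=0, G3=0, G4=0, G5=1, G6=1, G7=0, G8=1.
So Y = 1. (Without the fault it would be 0.)

1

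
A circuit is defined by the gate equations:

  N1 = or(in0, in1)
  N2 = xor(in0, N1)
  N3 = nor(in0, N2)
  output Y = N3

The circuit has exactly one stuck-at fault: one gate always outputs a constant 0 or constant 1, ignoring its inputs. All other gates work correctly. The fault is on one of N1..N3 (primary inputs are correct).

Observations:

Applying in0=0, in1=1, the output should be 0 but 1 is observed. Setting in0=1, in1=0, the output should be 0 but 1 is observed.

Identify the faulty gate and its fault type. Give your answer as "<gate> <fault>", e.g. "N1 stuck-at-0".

N3 stuck-at-1

Fault-free values for test 1 (in0=0, in1=1): N1=1, N2=1, N3=0, giving Y=0. Observed 1.
Test 1: faults giving observed 1 are {N1 stuck-at-0, N2 stuck-at-0, N3 stuck-at-1}.
Test 2 (in0=1, in1=0): fault-free N1=1, N2=0, N3=0 → 0; observed 1. Eliminates N1 stuck-at-0, N2 stuck-at-0.
Only N3 stuck-at-1 is consistent with every test.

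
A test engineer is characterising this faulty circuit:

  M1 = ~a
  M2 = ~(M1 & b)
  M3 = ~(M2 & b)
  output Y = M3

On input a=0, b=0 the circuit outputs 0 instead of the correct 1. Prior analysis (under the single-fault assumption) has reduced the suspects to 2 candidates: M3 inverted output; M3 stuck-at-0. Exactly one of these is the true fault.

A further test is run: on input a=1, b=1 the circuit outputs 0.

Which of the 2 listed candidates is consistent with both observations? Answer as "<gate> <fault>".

M3 stuck-at-0

Evaluate each candidate on input a=1, b=1:
  M3 inverted output: M1=0, M2=1, M3=1 [inverted output] → 1 — eliminated
  M3 stuck-at-0: M1=0, M2=1, M3=0 [stuck-at-0] → 0 — matches
Only M3 stuck-at-0 reproduces the observed 0.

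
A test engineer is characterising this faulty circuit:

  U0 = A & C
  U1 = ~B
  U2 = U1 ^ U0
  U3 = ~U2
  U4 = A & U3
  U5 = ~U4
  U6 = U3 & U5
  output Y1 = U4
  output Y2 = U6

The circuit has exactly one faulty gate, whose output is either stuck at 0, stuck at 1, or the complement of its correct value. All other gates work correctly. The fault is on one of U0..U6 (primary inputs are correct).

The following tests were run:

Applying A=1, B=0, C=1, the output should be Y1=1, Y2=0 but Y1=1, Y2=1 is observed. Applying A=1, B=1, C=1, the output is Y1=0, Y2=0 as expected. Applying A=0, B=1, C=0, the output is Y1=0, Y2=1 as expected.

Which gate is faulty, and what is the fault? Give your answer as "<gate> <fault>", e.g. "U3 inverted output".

Fault-free values for test 1 (A=1, B=0, C=1): U0=1, U1=1, U2=0, U3=1, U4=1, U5=0, U6=0, giving Y1=1, Y2=0. Observed Y1=1, Y2=1.
Test 1: faults giving observed Y1=1, Y2=1 are {U5 stuck-at-1, U5 inverted output, U6 stuck-at-1, U6 inverted output}.
Test 2 (A=1, B=1, C=1): fault-free U0=1, U1=0, U2=1, U3=0, U4=0, U5=1, U6=0 → Y1=0, Y2=0; observed Y1=0, Y2=0. Eliminates U6 stuck-at-1, U6 inverted output.
Test 3 (A=0, B=1, C=0): fault-free U0=0, U1=0, U2=0, U3=1, U4=0, U5=1, U6=1 → Y1=0, Y2=1; observed Y1=0, Y2=1. Eliminates U5 inverted output.
Only U5 stuck-at-1 is consistent with every test.

U5 stuck-at-1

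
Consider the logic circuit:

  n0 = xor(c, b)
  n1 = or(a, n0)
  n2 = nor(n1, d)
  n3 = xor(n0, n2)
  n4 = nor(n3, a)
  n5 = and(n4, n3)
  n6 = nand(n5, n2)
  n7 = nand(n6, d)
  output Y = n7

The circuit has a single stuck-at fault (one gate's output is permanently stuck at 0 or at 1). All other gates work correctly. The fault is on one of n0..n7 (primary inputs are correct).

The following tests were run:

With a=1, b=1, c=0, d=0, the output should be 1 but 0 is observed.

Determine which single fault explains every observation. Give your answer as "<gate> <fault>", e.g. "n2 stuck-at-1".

n7 stuck-at-0

Fault-free values for test 1 (a=1, b=1, c=0, d=0): n0=1, n1=1, n2=0, n3=1, n4=0, n5=0, n6=1, n7=1, giving Y=1. Observed 0.
Test 1: faults giving observed 0 are {n7 stuck-at-0}.
Only n7 stuck-at-0 is consistent with every test.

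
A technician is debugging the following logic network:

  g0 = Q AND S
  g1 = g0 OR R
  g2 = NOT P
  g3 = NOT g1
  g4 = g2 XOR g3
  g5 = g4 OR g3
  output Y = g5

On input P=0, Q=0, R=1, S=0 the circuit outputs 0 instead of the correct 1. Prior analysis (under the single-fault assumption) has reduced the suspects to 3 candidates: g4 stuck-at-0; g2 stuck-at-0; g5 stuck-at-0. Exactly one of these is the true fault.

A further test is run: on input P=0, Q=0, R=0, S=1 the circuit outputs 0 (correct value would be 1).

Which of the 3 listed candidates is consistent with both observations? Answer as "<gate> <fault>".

g5 stuck-at-0

Evaluate each candidate on input P=0, Q=0, R=0, S=1:
  g4 stuck-at-0: g0=0, g1=0, g2=1, g3=1, g4=0 [stuck-at-0], g5=1 → 1 — eliminated
  g2 stuck-at-0: g0=0, g1=0, g2=0 [stuck-at-0], g3=1, g4=1, g5=1 → 1 — eliminated
  g5 stuck-at-0: g0=0, g1=0, g2=1, g3=1, g4=0, g5=0 [stuck-at-0] → 0 — matches
Only g5 stuck-at-0 reproduces the observed 0.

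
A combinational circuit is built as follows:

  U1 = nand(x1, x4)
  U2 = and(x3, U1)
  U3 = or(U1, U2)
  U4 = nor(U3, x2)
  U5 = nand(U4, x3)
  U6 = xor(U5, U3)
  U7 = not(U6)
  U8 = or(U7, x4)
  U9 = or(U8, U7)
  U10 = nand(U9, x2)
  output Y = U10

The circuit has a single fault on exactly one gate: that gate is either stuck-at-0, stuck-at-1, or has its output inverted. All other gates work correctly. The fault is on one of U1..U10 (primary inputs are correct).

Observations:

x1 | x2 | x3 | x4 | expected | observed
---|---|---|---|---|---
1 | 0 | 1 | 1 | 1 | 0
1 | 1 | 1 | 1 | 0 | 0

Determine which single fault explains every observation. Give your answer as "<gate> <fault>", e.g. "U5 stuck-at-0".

U10 stuck-at-0

Fault-free values for test 1 (x1=1, x2=0, x3=1, x4=1): U1=0, U2=0, U3=0, U4=1, U5=0, U6=0, U7=1, U8=1, U9=1, U10=1, giving Y=1. Observed 0.
Test 1: faults giving observed 0 are {U10 stuck-at-0, U10 inverted output}.
Test 2 (x1=1, x2=1, x3=1, x4=1): fault-free U1=0, U2=0, U3=0, U4=0, U5=1, U6=1, U7=0, U8=1, U9=1, U10=0 → 0; observed 0. Eliminates U10 inverted output.
Only U10 stuck-at-0 is consistent with every test.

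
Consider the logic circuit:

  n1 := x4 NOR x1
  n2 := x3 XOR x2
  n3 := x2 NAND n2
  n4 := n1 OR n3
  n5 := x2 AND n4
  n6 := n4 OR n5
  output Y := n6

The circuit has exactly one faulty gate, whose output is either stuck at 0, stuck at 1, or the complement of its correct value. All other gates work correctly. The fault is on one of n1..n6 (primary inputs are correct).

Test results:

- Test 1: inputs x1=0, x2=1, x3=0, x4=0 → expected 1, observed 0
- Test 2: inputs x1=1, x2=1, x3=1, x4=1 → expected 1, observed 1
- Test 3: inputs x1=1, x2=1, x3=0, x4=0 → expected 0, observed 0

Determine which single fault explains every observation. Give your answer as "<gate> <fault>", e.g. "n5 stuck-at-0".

n1 stuck-at-0

Fault-free values for test 1 (x1=0, x2=1, x3=0, x4=0): n1=1, n2=1, n3=0, n4=1, n5=1, n6=1, giving Y=1. Observed 0.
Test 1: faults giving observed 0 are {n1 stuck-at-0, n1 inverted output, n4 stuck-at-0, n4 inverted output, n6 stuck-at-0, n6 inverted output}.
Test 2 (x1=1, x2=1, x3=1, x4=1): fault-free n1=0, n2=0, n3=1, n4=1, n5=1, n6=1 → 1; observed 1. Eliminates n4 stuck-at-0, n4 inverted output, n6 stuck-at-0, n6 inverted output.
Test 3 (x1=1, x2=1, x3=0, x4=0): fault-free n1=0, n2=1, n3=0, n4=0, n5=0, n6=0 → 0; observed 0. Eliminates n1 inverted output.
Only n1 stuck-at-0 is consistent with every test.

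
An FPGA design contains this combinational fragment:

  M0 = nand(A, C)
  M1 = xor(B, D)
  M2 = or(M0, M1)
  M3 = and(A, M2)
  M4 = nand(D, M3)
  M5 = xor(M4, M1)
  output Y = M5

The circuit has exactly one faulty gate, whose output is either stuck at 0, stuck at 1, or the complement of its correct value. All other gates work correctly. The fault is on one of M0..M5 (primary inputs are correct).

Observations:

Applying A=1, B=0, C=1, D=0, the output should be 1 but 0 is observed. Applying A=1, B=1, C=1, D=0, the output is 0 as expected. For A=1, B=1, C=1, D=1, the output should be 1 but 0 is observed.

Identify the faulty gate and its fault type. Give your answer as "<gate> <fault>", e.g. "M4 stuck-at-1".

M5 stuck-at-0

Fault-free values for test 1 (A=1, B=0, C=1, D=0): M0=0, M1=0, M2=0, M3=0, M4=1, M5=1, giving Y=1. Observed 0.
Test 1: faults giving observed 0 are {M1 stuck-at-1, M1 inverted output, M4 stuck-at-0, M4 inverted output, M5 stuck-at-0, M5 inverted output}.
Test 2 (A=1, B=1, C=1, D=0): fault-free M0=0, M1=1, M2=1, M3=1, M4=1, M5=0 → 0; observed 0. Eliminates M1 inverted output, M4 stuck-at-0, M4 inverted output, M5 inverted output.
Test 3 (A=1, B=1, C=1, D=1): fault-free M0=0, M1=0, M2=0, M3=0, M4=1, M5=1 → 1; observed 0. Eliminates M1 stuck-at-1.
Only M5 stuck-at-0 is consistent with every test.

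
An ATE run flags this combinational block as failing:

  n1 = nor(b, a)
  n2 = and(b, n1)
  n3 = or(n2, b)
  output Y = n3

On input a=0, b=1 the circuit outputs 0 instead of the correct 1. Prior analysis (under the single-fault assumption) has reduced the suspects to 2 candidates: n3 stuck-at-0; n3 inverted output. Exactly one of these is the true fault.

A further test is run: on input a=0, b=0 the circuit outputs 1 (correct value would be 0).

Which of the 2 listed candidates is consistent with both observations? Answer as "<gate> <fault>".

Evaluate each candidate on input a=0, b=0:
  n3 stuck-at-0: n1=1, n2=0, n3=0 [stuck-at-0] → 0 — eliminated
  n3 inverted output: n1=1, n2=0, n3=1 [inverted output] → 1 — matches
Only n3 inverted output reproduces the observed 1.

n3 inverted output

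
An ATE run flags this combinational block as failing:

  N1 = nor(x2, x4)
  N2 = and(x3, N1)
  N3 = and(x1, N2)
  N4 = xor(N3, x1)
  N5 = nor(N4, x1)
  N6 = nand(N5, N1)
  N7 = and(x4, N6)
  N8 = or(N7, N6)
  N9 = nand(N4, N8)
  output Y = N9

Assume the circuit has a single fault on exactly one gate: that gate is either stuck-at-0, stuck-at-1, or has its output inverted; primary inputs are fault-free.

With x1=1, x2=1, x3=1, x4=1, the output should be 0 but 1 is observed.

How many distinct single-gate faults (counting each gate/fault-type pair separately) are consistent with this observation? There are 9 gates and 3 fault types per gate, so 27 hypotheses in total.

14

Fault-free: N1=0, N2=0, N3=0, N4=1, N5=0, N6=1, N7=1, N8=1, N9=0 → 0. Observed 1.
  N1: stuck-at-1, inverted output ✓; others ✗
  N2: stuck-at-1, inverted output ✓; others ✗
  N3: stuck-at-1, inverted output ✓; others ✗
  N4: stuck-at-0, inverted output ✓; others ✗
  N5: none of the 3 fault types match ✗
  N6: stuck-at-0, inverted output ✓; others ✗
  N7: none of the 3 fault types match ✗
  N8: stuck-at-0, inverted output ✓; others ✗
  N9: stuck-at-1, inverted output ✓; others ✗
Consistent faults: {N1 stuck-at-1, N1 inverted output, N2 stuck-at-1, N2 inverted output, N3 stuck-at-1, N3 inverted output, N4 stuck-at-0, N4 inverted output, N6 stuck-at-0, N6 inverted output, N8 stuck-at-0, N8 inverted output, N9 stuck-at-1, N9 inverted output} — 14 in all.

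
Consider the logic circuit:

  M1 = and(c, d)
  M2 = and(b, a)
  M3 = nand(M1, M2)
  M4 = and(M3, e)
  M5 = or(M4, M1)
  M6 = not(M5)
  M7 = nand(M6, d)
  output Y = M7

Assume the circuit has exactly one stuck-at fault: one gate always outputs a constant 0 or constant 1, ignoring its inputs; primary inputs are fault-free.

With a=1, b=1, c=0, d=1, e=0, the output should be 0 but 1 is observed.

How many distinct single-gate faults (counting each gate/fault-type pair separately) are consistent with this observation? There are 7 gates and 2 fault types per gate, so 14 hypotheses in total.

5

Fault-free: M1=0, M2=1, M3=1, M4=0, M5=0, M6=1, M7=0 → 0. Observed 1.
  M1 stuck-at-0: output 0 ✗
  M1 stuck-at-1: output 1 ✓
  M2 stuck-at-0: output 0 ✗
  M2 stuck-at-1: output 0 ✗
  M3 stuck-at-0: output 0 ✗
  M3 stuck-at-1: output 0 ✗
  M4 stuck-at-0: output 0 ✗
  M4 stuck-at-1: output 1 ✓
  M5 stuck-at-0: output 0 ✗
  M5 stuck-at-1: output 1 ✓
  M6 stuck-at-0: output 1 ✓
  M6 stuck-at-1: output 0 ✗
  M7 stuck-at-0: output 0 ✗
  M7 stuck-at-1: output 1 ✓
Consistent faults: {M1 stuck-at-1, M4 stuck-at-1, M5 stuck-at-1, M6 stuck-at-0, M7 stuck-at-1} — 5 in all.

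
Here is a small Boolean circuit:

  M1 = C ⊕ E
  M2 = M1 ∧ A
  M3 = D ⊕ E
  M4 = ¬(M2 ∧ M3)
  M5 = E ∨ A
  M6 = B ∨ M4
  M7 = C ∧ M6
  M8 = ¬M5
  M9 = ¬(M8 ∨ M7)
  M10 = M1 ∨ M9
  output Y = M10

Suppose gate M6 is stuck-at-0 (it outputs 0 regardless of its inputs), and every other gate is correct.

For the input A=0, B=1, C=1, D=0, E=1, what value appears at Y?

1

Propagate with M6 forced: M1=0, M2=0, M3=1, M4=1, M5=1, M6=0 [stuck-at-0], M7=0, M8=0, M9=1, M10=1.
So Y = 1. (Without the fault it would be 0.)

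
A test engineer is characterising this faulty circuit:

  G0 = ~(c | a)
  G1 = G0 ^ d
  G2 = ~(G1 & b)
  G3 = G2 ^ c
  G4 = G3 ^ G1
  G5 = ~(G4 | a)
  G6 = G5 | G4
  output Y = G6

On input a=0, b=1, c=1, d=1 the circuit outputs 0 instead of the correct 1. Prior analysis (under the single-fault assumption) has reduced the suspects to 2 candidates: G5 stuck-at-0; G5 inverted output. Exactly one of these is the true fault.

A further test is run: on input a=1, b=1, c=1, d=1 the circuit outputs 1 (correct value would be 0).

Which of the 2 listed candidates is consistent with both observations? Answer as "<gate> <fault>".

G5 inverted output

Evaluate each candidate on input a=1, b=1, c=1, d=1:
  G5 stuck-at-0: G0=0, G1=1, G2=0, G3=1, G4=0, G5=0 [stuck-at-0], G6=0 → 0 — eliminated
  G5 inverted output: G0=0, G1=1, G2=0, G3=1, G4=0, G5=1 [inverted output], G6=1 → 1 — matches
Only G5 inverted output reproduces the observed 1.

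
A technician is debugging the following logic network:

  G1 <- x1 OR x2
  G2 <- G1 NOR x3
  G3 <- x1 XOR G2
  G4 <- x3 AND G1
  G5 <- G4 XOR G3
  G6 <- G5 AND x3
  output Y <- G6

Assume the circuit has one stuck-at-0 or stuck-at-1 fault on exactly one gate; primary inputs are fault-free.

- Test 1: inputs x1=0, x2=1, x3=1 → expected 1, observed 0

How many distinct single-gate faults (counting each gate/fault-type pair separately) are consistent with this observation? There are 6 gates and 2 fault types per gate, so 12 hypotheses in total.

6

Fault-free: G1=1, G2=0, G3=0, G4=1, G5=1, G6=1 → 1. Observed 0.
  G1 stuck-at-0: output 0 ✓
  G1 stuck-at-1: output 1 ✗
  G2 stuck-at-0: output 1 ✗
  G2 stuck-at-1: output 0 ✓
  G3 stuck-at-0: output 1 ✗
  G3 stuck-at-1: output 0 ✓
  G4 stuck-at-0: output 0 ✓
  G4 stuck-at-1: output 1 ✗
  G5 stuck-at-0: output 0 ✓
  G5 stuck-at-1: output 1 ✗
  G6 stuck-at-0: output 0 ✓
  G6 stuck-at-1: output 1 ✗
Consistent faults: {G1 stuck-at-0, G2 stuck-at-1, G3 stuck-at-1, G4 stuck-at-0, G5 stuck-at-0, G6 stuck-at-0} — 6 in all.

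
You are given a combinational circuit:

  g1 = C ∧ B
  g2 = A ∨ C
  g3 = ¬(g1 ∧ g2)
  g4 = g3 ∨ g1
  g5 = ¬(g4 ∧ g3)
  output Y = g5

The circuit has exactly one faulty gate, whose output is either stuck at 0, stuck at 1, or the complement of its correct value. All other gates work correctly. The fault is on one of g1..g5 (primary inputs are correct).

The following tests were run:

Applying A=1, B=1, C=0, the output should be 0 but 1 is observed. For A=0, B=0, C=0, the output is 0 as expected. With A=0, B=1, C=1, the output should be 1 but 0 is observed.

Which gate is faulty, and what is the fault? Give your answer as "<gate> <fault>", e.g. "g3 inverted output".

Fault-free values for test 1 (A=1, B=1, C=0): g1=0, g2=1, g3=1, g4=1, g5=0, giving Y=0. Observed 1.
Test 1: faults giving observed 1 are {g1 stuck-at-1, g1 inverted output, g3 stuck-at-0, g3 inverted output, g4 stuck-at-0, g4 inverted output, g5 stuck-at-1, g5 inverted output}.
Test 2 (A=0, B=0, C=0): fault-free g1=0, g2=0, g3=1, g4=1, g5=0 → 0; observed 0. Eliminates g3 stuck-at-0, g3 inverted output, g4 stuck-at-0, g4 inverted output, g5 stuck-at-1, g5 inverted output.
Test 3 (A=0, B=1, C=1): fault-free g1=1, g2=1, g3=0, g4=1, g5=1 → 1; observed 0. Eliminates g1 stuck-at-1.
Only g1 inverted output is consistent with every test.

g1 inverted output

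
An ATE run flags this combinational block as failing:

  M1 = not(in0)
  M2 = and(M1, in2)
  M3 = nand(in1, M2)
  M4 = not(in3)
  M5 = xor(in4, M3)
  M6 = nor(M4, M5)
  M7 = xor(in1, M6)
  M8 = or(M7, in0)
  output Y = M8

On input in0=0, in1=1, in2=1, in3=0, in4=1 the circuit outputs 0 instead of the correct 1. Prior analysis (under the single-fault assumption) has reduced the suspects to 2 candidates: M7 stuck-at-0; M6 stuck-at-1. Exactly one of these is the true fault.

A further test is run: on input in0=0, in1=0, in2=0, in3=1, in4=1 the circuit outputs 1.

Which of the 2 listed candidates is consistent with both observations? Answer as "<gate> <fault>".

M6 stuck-at-1

Evaluate each candidate on input in0=0, in1=0, in2=0, in3=1, in4=1:
  M7 stuck-at-0: M1=1, M2=0, M3=1, M4=0, M5=0, M6=1, M7=0 [stuck-at-0], M8=0 → 0 — eliminated
  M6 stuck-at-1: M1=1, M2=0, M3=1, M4=0, M5=0, M6=1 [stuck-at-1], M7=1, M8=1 → 1 — matches
Only M6 stuck-at-1 reproduces the observed 1.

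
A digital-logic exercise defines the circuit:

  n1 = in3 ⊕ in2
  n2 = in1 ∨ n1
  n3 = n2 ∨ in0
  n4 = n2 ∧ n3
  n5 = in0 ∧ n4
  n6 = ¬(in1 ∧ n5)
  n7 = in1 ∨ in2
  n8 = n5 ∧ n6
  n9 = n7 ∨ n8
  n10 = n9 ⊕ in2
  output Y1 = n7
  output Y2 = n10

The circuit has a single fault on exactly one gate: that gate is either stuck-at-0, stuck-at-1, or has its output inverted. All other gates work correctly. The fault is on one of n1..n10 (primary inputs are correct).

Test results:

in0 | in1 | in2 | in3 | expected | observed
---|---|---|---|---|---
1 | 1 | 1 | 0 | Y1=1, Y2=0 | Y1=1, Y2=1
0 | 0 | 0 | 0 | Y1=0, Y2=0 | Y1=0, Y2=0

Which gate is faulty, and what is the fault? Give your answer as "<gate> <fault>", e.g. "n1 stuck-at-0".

n9 stuck-at-0

Fault-free values for test 1 (in0=1, in1=1, in2=1, in3=0): n1=1, n2=1, n3=1, n4=1, n5=1, n6=0, n7=1, n8=0, n9=1, n10=0, giving Y1=1, Y2=0. Observed Y1=1, Y2=1.
Test 1: faults giving observed Y1=1, Y2=1 are {n9 stuck-at-0, n9 inverted output, n10 stuck-at-1, n10 inverted output}.
Test 2 (in0=0, in1=0, in2=0, in3=0): fault-free n1=0, n2=0, n3=0, n4=0, n5=0, n6=1, n7=0, n8=0, n9=0, n10=0 → Y1=0, Y2=0; observed Y1=0, Y2=0. Eliminates n9 inverted output, n10 stuck-at-1, n10 inverted output.
Only n9 stuck-at-0 is consistent with every test.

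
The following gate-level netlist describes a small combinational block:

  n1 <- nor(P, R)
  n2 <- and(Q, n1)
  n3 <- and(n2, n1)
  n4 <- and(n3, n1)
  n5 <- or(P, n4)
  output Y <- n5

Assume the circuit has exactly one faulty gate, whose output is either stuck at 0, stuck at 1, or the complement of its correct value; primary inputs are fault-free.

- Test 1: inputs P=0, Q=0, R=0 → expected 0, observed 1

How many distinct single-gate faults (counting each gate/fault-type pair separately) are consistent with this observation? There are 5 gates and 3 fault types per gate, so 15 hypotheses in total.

8

Fault-free: n1=1, n2=0, n3=0, n4=0, n5=0 → 0. Observed 1.
  n1: none of the 3 fault types match ✗
  n2: stuck-at-1, inverted output ✓; others ✗
  n3: stuck-at-1, inverted output ✓; others ✗
  n4: stuck-at-1, inverted output ✓; others ✗
  n5: stuck-at-1, inverted output ✓; others ✗
Consistent faults: {n2 stuck-at-1, n2 inverted output, n3 stuck-at-1, n3 inverted output, n4 stuck-at-1, n4 inverted output, n5 stuck-at-1, n5 inverted output} — 8 in all.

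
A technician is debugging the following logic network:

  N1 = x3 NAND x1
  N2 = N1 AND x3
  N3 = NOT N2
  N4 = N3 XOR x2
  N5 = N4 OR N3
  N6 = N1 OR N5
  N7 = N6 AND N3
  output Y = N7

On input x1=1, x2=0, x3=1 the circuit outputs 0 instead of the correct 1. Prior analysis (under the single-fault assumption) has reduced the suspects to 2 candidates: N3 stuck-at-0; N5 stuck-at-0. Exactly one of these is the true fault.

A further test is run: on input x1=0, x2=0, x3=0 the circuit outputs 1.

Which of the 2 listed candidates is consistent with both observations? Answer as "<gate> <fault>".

N5 stuck-at-0

Evaluate each candidate on input x1=0, x2=0, x3=0:
  N3 stuck-at-0: N1=1, N2=0, N3=0 [stuck-at-0], N4=0, N5=0, N6=1, N7=0 → 0 — eliminated
  N5 stuck-at-0: N1=1, N2=0, N3=1, N4=1, N5=0 [stuck-at-0], N6=1, N7=1 → 1 — matches
Only N5 stuck-at-0 reproduces the observed 1.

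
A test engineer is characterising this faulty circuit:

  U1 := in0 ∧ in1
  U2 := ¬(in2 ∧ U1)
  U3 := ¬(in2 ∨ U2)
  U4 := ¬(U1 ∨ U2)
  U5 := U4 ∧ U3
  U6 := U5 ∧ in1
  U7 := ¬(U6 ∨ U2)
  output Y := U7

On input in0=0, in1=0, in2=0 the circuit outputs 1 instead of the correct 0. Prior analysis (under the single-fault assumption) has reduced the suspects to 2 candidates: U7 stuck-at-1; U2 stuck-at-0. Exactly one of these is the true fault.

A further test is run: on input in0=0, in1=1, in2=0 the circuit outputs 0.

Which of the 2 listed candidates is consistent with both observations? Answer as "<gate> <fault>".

U2 stuck-at-0

Evaluate each candidate on input in0=0, in1=1, in2=0:
  U7 stuck-at-1: U1=0, U2=1, U3=0, U4=0, U5=0, U6=0, U7=1 [stuck-at-1] → 1 — eliminated
  U2 stuck-at-0: U1=0, U2=0 [stuck-at-0], U3=1, U4=1, U5=1, U6=1, U7=0 → 0 — matches
Only U2 stuck-at-0 reproduces the observed 0.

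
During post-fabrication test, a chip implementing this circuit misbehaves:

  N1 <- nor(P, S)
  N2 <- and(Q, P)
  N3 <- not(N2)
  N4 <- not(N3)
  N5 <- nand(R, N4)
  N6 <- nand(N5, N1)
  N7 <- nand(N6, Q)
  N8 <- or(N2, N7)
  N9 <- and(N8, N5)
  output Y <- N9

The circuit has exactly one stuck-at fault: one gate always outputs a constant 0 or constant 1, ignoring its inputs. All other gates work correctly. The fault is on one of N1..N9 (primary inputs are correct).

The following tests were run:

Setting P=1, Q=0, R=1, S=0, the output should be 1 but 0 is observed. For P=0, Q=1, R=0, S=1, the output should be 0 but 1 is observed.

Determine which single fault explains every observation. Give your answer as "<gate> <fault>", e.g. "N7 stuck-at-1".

Fault-free values for test 1 (P=1, Q=0, R=1, S=0): N1=0, N2=0, N3=1, N4=0, N5=1, N6=1, N7=1, N8=1, N9=1, giving Y=1. Observed 0.
Test 1: faults giving observed 0 are {N2 stuck-at-1, N3 stuck-at-0, N4 stuck-at-1, N5 stuck-at-0, N7 stuck-at-0, N8 stuck-at-0, N9 stuck-at-0}.
Test 2 (P=0, Q=1, R=0, S=1): fault-free N1=0, N2=0, N3=1, N4=0, N5=1, N6=1, N7=0, N8=0, N9=0 → 0; observed 1. Eliminates N3 stuck-at-0, N4 stuck-at-1, N5 stuck-at-0, N7 stuck-at-0, N8 stuck-at-0, N9 stuck-at-0.
Only N2 stuck-at-1 is consistent with every test.

N2 stuck-at-1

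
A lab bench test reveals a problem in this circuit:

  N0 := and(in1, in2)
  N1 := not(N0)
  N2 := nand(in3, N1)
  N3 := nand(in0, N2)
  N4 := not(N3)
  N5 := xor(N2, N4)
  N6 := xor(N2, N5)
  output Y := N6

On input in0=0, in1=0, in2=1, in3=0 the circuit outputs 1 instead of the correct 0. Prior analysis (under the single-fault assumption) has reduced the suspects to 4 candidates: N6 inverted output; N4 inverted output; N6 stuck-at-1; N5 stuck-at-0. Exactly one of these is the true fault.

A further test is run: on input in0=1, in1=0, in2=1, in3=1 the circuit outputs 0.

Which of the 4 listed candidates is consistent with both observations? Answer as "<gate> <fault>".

N5 stuck-at-0

Evaluate each candidate on input in0=1, in1=0, in2=1, in3=1:
  N6 inverted output: N0=0, N1=1, N2=0, N3=1, N4=0, N5=0, N6=1 [inverted output] → 1 — eliminated
  N4 inverted output: N0=0, N1=1, N2=0, N3=1, N4=1 [inverted output], N5=1, N6=1 → 1 — eliminated
  N6 stuck-at-1: N0=0, N1=1, N2=0, N3=1, N4=0, N5=0, N6=1 [stuck-at-1] → 1 — eliminated
  N5 stuck-at-0: N0=0, N1=1, N2=0, N3=1, N4=0, N5=0 [stuck-at-0], N6=0 → 0 — matches
Only N5 stuck-at-0 reproduces the observed 0.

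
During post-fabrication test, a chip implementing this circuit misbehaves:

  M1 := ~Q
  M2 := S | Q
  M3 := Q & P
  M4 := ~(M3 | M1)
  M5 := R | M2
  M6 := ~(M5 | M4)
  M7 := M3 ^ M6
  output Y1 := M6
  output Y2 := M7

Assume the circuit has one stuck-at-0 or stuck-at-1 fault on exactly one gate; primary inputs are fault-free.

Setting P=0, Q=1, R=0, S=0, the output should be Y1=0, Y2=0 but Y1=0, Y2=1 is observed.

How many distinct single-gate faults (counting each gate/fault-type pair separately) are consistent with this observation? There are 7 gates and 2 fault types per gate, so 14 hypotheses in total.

2

Fault-free: M1=0, M2=1, M3=0, M4=1, M5=1, M6=0, M7=0 → Y1=0, Y2=0. Observed Y1=0, Y2=1.
  M1 stuck-at-0: output Y1=0, Y2=0 ✗
  M1 stuck-at-1: output Y1=0, Y2=0 ✗
  M2 stuck-at-0: output Y1=0, Y2=0 ✗
  M2 stuck-at-1: output Y1=0, Y2=0 ✗
  M3 stuck-at-0: output Y1=0, Y2=0 ✗
  M3 stuck-at-1: output Y1=0, Y2=1 ✓
  M4 stuck-at-0: output Y1=0, Y2=0 ✗
  M4 stuck-at-1: output Y1=0, Y2=0 ✗
  M5 stuck-at-0: output Y1=0, Y2=0 ✗
  M5 stuck-at-1: output Y1=0, Y2=0 ✗
  M6 stuck-at-0: output Y1=0, Y2=0 ✗
  M6 stuck-at-1: output Y1=1, Y2=1 ✗
  M7 stuck-at-0: output Y1=0, Y2=0 ✗
  M7 stuck-at-1: output Y1=0, Y2=1 ✓
Consistent faults: {M3 stuck-at-1, M7 stuck-at-1} — 2 in all.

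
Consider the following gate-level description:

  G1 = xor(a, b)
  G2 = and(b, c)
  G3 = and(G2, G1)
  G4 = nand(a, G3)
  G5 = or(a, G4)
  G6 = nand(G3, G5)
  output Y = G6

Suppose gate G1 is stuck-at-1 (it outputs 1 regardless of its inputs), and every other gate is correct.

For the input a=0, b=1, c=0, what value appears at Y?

Propagate with G1 forced: G1=1 [stuck-at-1], G2=0, G3=0, G4=1, G5=1, G6=1.
So Y = 1. (Same as the fault-free value — the fault is masked on this input.)

1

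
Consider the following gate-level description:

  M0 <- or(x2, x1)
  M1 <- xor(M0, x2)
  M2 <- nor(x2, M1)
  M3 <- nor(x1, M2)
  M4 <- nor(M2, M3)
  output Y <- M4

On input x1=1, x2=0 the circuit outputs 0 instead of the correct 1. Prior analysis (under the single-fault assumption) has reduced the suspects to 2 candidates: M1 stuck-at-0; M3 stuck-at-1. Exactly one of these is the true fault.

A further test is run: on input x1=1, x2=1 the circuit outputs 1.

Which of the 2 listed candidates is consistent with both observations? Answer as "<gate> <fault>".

Evaluate each candidate on input x1=1, x2=1:
  M1 stuck-at-0: M0=1, M1=0 [stuck-at-0], M2=0, M3=0, M4=1 → 1 — matches
  M3 stuck-at-1: M0=1, M1=0, M2=0, M3=1 [stuck-at-1], M4=0 → 0 — eliminated
Only M1 stuck-at-0 reproduces the observed 1.

M1 stuck-at-0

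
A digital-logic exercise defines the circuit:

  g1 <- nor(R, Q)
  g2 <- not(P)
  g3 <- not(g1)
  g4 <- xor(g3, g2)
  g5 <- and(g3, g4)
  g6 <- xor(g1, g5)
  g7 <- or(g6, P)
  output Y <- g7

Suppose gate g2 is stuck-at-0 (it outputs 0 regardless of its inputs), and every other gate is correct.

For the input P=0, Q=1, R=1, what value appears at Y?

1

Propagate with g2 forced: g1=0, g2=0 [stuck-at-0], g3=1, g4=1, g5=1, g6=1, g7=1.
So Y = 1. (Without the fault it would be 0.)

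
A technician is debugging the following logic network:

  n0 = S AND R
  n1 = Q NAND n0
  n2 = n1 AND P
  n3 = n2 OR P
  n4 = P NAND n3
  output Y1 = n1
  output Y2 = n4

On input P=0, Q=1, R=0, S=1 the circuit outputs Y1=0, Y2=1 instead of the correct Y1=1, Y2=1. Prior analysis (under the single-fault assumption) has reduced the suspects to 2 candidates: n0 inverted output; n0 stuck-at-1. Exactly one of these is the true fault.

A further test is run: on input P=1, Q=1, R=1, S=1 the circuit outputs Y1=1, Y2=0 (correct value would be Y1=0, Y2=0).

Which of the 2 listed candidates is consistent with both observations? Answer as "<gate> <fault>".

n0 inverted output

Evaluate each candidate on input P=1, Q=1, R=1, S=1:
  n0 inverted output: n0=0 [inverted output], n1=1, n2=1, n3=1, n4=0 → Y1=1, Y2=0 — matches
  n0 stuck-at-1: n0=1 [stuck-at-1], n1=0, n2=0, n3=1, n4=0 → Y1=0, Y2=0 — eliminated
Only n0 inverted output reproduces the observed Y1=1, Y2=0.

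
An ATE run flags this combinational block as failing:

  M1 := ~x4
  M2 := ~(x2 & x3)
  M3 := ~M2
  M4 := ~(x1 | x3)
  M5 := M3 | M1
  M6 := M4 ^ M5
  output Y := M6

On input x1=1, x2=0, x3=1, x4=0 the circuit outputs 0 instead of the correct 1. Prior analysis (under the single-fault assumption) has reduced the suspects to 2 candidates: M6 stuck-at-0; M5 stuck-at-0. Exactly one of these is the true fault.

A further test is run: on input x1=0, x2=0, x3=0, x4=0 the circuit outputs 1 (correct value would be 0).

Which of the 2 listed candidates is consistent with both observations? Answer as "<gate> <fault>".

Evaluate each candidate on input x1=0, x2=0, x3=0, x4=0:
  M6 stuck-at-0: M1=1, M2=1, M3=0, M4=1, M5=1, M6=0 [stuck-at-0] → 0 — eliminated
  M5 stuck-at-0: M1=1, M2=1, M3=0, M4=1, M5=0 [stuck-at-0], M6=1 → 1 — matches
Only M5 stuck-at-0 reproduces the observed 1.

M5 stuck-at-0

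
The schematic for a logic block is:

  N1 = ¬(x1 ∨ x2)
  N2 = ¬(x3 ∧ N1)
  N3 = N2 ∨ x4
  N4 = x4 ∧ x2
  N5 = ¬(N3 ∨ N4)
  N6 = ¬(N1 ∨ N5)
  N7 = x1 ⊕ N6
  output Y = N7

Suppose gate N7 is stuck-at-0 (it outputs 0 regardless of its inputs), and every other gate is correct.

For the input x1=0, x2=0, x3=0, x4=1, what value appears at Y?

Propagate with N7 forced: N1=1, N2=1, N3=1, N4=0, N5=0, N6=0, N7=0 [stuck-at-0].
So Y = 0. (Same as the fault-free value — the fault is masked on this input.)

0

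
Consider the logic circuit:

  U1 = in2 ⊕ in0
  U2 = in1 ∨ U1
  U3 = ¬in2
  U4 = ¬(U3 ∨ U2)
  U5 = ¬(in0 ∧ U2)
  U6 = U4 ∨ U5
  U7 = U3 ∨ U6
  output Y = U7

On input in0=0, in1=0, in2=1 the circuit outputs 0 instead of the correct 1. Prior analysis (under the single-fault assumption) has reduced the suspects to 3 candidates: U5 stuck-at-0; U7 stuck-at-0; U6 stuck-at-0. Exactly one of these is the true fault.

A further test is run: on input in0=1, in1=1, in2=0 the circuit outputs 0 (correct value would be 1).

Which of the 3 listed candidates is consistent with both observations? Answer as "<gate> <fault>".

U7 stuck-at-0

Evaluate each candidate on input in0=1, in1=1, in2=0:
  U5 stuck-at-0: U1=1, U2=1, U3=1, U4=0, U5=0 [stuck-at-0], U6=0, U7=1 → 1 — eliminated
  U7 stuck-at-0: U1=1, U2=1, U3=1, U4=0, U5=0, U6=0, U7=0 [stuck-at-0] → 0 — matches
  U6 stuck-at-0: U1=1, U2=1, U3=1, U4=0, U5=0, U6=0 [stuck-at-0], U7=1 → 1 — eliminated
Only U7 stuck-at-0 reproduces the observed 0.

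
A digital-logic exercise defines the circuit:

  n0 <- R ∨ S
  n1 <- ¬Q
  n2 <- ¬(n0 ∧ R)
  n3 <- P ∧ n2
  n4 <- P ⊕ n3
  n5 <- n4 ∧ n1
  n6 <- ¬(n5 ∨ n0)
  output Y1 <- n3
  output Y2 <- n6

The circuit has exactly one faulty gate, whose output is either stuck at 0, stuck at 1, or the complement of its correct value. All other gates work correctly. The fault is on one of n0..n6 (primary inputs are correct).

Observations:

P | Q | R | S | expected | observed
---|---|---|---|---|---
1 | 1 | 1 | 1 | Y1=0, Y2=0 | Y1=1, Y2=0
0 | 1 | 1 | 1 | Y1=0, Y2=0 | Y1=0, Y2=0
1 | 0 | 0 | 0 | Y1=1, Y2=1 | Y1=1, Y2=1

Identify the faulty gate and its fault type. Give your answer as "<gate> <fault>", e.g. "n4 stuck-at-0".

n2 stuck-at-1

Fault-free values for test 1 (P=1, Q=1, R=1, S=1): n0=1, n1=0, n2=0, n3=0, n4=1, n5=0, n6=0, giving Y1=0, Y2=0. Observed Y1=1, Y2=0.
Test 1: faults giving observed Y1=1, Y2=0 are {n2 stuck-at-1, n2 inverted output, n3 stuck-at-1, n3 inverted output}.
Test 2 (P=0, Q=1, R=1, S=1): fault-free n0=1, n1=0, n2=0, n3=0, n4=0, n5=0, n6=0 → Y1=0, Y2=0; observed Y1=0, Y2=0. Eliminates n3 stuck-at-1, n3 inverted output.
Test 3 (P=1, Q=0, R=0, S=0): fault-free n0=0, n1=1, n2=1, n3=1, n4=0, n5=0, n6=1 → Y1=1, Y2=1; observed Y1=1, Y2=1. Eliminates n2 inverted output.
Only n2 stuck-at-1 is consistent with every test.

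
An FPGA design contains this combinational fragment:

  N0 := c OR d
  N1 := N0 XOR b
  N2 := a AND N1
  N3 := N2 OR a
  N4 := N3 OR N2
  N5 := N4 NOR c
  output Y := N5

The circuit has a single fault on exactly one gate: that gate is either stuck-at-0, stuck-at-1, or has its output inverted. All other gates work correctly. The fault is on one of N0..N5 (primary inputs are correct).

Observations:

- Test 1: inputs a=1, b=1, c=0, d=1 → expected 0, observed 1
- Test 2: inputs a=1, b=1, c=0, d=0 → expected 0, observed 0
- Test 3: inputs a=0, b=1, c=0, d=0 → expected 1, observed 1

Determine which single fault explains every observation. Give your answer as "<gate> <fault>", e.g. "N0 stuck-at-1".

Fault-free values for test 1 (a=1, b=1, c=0, d=1): N0=1, N1=0, N2=0, N3=1, N4=1, N5=0, giving Y=0. Observed 1.
Test 1: faults giving observed 1 are {N3 stuck-at-0, N3 inverted output, N4 stuck-at-0, N4 inverted output, N5 stuck-at-1, N5 inverted output}.
Test 2 (a=1, b=1, c=0, d=0): fault-free N0=0, N1=1, N2=1, N3=1, N4=1, N5=0 → 0; observed 0. Eliminates N4 stuck-at-0, N4 inverted output, N5 stuck-at-1, N5 inverted output.
Test 3 (a=0, b=1, c=0, d=0): fault-free N0=0, N1=1, N2=0, N3=0, N4=0, N5=1 → 1; observed 1. Eliminates N3 inverted output.
Only N3 stuck-at-0 is consistent with every test.

N3 stuck-at-0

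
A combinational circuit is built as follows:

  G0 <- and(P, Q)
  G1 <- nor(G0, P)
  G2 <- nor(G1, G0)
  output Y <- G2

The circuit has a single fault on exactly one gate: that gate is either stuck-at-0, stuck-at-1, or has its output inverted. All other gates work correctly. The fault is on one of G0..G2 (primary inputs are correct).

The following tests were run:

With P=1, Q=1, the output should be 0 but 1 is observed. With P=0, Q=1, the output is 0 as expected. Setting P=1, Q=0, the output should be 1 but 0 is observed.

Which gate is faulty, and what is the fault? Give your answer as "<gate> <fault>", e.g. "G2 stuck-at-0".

Fault-free values for test 1 (P=1, Q=1): G0=1, G1=0, G2=0, giving Y=0. Observed 1.
Test 1: faults giving observed 1 are {G0 stuck-at-0, G0 inverted output, G2 stuck-at-1, G2 inverted output}.
Test 2 (P=0, Q=1): fault-free G0=0, G1=1, G2=0 → 0; observed 0. Eliminates G2 stuck-at-1, G2 inverted output.
Test 3 (P=1, Q=0): fault-free G0=0, G1=0, G2=1 → 1; observed 0. Eliminates G0 stuck-at-0.
Only G0 inverted output is consistent with every test.

G0 inverted output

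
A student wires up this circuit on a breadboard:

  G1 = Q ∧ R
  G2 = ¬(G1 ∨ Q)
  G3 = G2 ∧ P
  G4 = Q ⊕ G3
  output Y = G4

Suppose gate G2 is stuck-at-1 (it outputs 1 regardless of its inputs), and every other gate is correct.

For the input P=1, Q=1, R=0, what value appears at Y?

Propagate with G2 forced: G1=0, G2=1 [stuck-at-1], G3=1, G4=0.
So Y = 0. (Without the fault it would be 1.)

0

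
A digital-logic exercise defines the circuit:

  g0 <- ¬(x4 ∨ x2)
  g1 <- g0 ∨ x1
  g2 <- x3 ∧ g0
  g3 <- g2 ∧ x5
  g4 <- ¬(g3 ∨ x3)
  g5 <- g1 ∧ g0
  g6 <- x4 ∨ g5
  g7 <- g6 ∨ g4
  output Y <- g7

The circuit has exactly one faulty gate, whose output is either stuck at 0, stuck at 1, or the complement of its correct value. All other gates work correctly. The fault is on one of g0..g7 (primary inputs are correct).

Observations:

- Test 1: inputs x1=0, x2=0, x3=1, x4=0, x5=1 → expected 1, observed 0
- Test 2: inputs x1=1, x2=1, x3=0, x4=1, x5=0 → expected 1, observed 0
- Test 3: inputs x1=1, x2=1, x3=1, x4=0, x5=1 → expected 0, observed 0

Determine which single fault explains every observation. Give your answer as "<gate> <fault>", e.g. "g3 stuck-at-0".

g7 stuck-at-0

Fault-free values for test 1 (x1=0, x2=0, x3=1, x4=0, x5=1): g0=1, g1=1, g2=1, g3=1, g4=0, g5=1, g6=1, g7=1, giving Y=1. Observed 0.
Test 1: faults giving observed 0 are {g0 stuck-at-0, g0 inverted output, g1 stuck-at-0, g1 inverted output, g5 stuck-at-0, g5 inverted output, g6 stuck-at-0, g6 inverted output, g7 stuck-at-0, g7 inverted output}.
Test 2 (x1=1, x2=1, x3=0, x4=1, x5=0): fault-free g0=0, g1=1, g2=0, g3=0, g4=1, g5=0, g6=1, g7=1 → 1; observed 0. Eliminates g0 stuck-at-0, g0 inverted output, g1 stuck-at-0, g1 inverted output, g5 stuck-at-0, g5 inverted output, g6 stuck-at-0, g6 inverted output.
Test 3 (x1=1, x2=1, x3=1, x4=0, x5=1): fault-free g0=0, g1=1, g2=0, g3=0, g4=0, g5=0, g6=0, g7=0 → 0; observed 0. Eliminates g7 inverted output.
Only g7 stuck-at-0 is consistent with every test.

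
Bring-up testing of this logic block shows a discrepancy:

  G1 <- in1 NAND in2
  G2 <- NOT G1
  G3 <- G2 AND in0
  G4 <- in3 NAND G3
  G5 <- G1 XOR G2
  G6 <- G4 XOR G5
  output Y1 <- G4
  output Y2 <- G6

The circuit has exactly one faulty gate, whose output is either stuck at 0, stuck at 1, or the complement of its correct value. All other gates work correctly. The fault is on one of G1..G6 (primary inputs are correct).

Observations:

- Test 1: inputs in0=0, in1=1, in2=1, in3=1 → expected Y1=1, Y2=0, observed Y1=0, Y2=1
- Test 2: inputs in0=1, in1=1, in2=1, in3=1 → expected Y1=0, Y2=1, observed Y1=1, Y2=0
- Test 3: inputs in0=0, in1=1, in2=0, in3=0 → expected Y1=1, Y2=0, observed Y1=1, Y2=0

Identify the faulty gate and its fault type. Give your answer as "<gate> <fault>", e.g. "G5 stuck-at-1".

G3 inverted output

Fault-free values for test 1 (in0=0, in1=1, in2=1, in3=1): G1=0, G2=1, G3=0, G4=1, G5=1, G6=0, giving Y1=1, Y2=0. Observed Y1=0, Y2=1.
Test 1: faults giving observed Y1=0, Y2=1 are {G3 stuck-at-1, G3 inverted output, G4 stuck-at-0, G4 inverted output}.
Test 2 (in0=1, in1=1, in2=1, in3=1): fault-free G1=0, G2=1, G3=1, G4=0, G5=1, G6=1 → Y1=0, Y2=1; observed Y1=1, Y2=0. Eliminates G3 stuck-at-1, G4 stuck-at-0.
Test 3 (in0=0, in1=1, in2=0, in3=0): fault-free G1=1, G2=0, G3=0, G4=1, G5=1, G6=0 → Y1=1, Y2=0; observed Y1=1, Y2=0. Eliminates G4 inverted output.
Only G3 inverted output is consistent with every test.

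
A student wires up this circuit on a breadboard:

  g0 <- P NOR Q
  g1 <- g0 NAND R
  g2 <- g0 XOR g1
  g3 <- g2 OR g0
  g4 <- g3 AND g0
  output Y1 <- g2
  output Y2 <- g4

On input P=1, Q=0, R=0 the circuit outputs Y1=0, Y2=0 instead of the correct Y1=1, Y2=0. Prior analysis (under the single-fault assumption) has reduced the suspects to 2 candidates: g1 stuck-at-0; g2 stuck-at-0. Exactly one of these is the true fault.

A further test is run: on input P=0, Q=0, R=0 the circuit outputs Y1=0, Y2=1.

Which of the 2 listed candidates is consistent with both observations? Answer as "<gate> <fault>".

Evaluate each candidate on input P=0, Q=0, R=0:
  g1 stuck-at-0: g0=1, g1=0 [stuck-at-0], g2=1, g3=1, g4=1 → Y1=1, Y2=1 — eliminated
  g2 stuck-at-0: g0=1, g1=1, g2=0 [stuck-at-0], g3=1, g4=1 → Y1=0, Y2=1 — matches
Only g2 stuck-at-0 reproduces the observed Y1=0, Y2=1.

g2 stuck-at-0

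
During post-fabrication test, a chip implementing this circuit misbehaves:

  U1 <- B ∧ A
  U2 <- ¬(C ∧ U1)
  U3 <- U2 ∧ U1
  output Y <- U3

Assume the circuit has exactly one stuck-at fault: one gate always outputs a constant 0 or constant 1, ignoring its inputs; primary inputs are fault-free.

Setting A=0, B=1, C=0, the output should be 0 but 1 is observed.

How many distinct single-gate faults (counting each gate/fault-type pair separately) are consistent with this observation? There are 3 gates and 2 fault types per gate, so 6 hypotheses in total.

Fault-free: U1=0, U2=1, U3=0 → 0. Observed 1.
  U1 stuck-at-0: output 0 ✗
  U1 stuck-at-1: output 1 ✓
  U2 stuck-at-0: output 0 ✗
  U2 stuck-at-1: output 0 ✗
  U3 stuck-at-0: output 0 ✗
  U3 stuck-at-1: output 1 ✓
Consistent faults: {U1 stuck-at-1, U3 stuck-at-1} — 2 in all.

2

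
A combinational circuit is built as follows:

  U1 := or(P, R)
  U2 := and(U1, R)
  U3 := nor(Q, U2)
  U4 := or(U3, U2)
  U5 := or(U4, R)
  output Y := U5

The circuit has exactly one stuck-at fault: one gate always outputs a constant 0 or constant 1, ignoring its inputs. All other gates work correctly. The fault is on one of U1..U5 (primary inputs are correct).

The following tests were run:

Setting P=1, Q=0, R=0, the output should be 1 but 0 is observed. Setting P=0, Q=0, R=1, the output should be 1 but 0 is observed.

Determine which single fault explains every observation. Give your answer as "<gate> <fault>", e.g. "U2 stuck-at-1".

Fault-free values for test 1 (P=1, Q=0, R=0): U1=1, U2=0, U3=1, U4=1, U5=1, giving Y=1. Observed 0.
Test 1: faults giving observed 0 are {U3 stuck-at-0, U4 stuck-at-0, U5 stuck-at-0}.
Test 2 (P=0, Q=0, R=1): fault-free U1=1, U2=1, U3=0, U4=1, U5=1 → 1; observed 0. Eliminates U3 stuck-at-0, U4 stuck-at-0.
Only U5 stuck-at-0 is consistent with every test.

U5 stuck-at-0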